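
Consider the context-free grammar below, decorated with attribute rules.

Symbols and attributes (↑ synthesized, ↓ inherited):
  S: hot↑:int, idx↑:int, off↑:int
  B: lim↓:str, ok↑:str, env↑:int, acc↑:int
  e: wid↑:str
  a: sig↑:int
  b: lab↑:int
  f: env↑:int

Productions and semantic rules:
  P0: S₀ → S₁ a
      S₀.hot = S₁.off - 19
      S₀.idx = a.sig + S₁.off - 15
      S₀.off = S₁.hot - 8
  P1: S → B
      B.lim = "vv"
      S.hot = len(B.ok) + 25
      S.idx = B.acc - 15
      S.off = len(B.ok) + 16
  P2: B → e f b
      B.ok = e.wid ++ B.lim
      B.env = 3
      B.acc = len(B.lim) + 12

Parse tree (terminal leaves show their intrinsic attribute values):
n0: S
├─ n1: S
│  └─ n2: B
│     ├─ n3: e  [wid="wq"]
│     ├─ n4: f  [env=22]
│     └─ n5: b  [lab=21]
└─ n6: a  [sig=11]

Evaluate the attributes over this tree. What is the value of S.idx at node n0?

16

1. n2.lim = "vv"  ["vv"]
2. n3.wid = "wq"  [terminal]
3. n4.env = 22  [terminal]
4. n5.lab = 21  [terminal]
5. n2.ok = "wqvv"  [e.wid ++ B.lim]
6. n2.env = 3  [3]
7. n2.acc = 14  [len(B.lim) + 12]
8. n1.hot = 29  [len(B.ok) + 25]
9. n1.idx = -1  [B.acc - 15]
10. n1.off = 20  [len(B.ok) + 16]
11. n6.sig = 11  [terminal]
12. n0.hot = 1  [S₁.off - 19]
13. n0.idx = 16  [a.sig + S₁.off - 15]
14. n0.off = 21  [S₁.hot - 8]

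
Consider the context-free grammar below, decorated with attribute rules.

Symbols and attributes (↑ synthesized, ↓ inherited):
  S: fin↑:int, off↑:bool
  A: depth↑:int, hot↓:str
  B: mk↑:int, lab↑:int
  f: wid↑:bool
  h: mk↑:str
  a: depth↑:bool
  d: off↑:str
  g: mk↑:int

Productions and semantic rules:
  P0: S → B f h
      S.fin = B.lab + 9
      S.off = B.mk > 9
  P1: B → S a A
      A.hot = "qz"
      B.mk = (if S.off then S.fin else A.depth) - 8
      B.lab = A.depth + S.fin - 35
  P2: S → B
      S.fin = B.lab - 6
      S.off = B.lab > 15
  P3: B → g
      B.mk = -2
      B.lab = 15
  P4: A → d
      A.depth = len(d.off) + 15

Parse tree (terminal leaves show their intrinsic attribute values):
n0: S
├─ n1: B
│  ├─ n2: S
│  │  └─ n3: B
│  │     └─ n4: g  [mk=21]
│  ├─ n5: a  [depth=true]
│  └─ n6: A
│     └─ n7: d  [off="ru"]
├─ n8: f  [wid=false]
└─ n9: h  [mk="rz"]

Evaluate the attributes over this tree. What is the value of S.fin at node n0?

0

1. n4.mk = 21  [terminal]
2. n3.mk = -2  [-2]
3. n3.lab = 15  [15]
4. n2.fin = 9  [B.lab - 6]
5. n2.off = false  [B.lab > 15]
6. n5.depth = true  [terminal]
7. n6.hot = "qz"  ["qz"]
8. n7.off = "ru"  [terminal]
9. n6.depth = 17  [len(d.off) + 15]
10. n1.mk = 9  [(if S.off then S.fin else A.depth) - 8]
11. n1.lab = -9  [A.depth + S.fin - 35]
12. n8.wid = false  [terminal]
13. n9.mk = "rz"  [terminal]
14. n0.fin = 0  [B.lab + 9]
15. n0.off = false  [B.mk > 9]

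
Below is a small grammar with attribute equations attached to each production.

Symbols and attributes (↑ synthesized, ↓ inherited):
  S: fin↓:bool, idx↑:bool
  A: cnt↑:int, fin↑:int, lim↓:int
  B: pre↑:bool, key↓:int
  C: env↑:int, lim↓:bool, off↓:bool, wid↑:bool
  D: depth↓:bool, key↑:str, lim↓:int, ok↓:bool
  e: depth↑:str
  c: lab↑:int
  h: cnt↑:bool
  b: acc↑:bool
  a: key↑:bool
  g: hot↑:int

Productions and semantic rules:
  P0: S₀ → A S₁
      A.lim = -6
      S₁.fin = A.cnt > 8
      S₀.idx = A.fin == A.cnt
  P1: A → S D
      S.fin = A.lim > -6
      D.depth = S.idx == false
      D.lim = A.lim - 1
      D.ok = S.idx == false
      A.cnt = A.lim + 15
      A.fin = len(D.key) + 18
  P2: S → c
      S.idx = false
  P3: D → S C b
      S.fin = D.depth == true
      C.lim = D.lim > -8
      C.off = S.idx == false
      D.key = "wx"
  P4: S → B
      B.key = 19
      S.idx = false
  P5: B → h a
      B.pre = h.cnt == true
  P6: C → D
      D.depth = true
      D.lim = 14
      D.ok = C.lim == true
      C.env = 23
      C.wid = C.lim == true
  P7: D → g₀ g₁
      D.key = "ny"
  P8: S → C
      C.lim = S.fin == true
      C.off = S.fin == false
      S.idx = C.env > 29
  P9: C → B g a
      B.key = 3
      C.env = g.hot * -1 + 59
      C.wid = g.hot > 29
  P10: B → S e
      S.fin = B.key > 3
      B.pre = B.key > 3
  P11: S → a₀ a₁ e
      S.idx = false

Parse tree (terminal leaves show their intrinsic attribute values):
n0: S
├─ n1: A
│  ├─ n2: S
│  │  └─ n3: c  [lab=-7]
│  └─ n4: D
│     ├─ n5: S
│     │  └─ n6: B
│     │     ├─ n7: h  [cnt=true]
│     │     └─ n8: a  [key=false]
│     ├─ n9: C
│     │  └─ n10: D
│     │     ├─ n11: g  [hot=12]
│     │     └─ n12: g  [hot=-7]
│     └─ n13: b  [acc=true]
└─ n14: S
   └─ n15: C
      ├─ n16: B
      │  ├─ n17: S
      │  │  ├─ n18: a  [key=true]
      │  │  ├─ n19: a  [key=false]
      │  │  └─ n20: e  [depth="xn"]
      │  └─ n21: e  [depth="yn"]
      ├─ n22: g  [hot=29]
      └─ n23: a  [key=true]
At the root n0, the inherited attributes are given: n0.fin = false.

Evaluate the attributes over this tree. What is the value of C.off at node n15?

1. n0.fin = false  [given at root]
2. n1.lim = -6  [-6]
3. n2.fin = false  [A.lim > -6]
4. n3.lab = -7  [terminal]
5. n2.idx = false  [false]
6. n4.depth = true  [S.idx == false]
7. n4.lim = -7  [A.lim - 1]
8. n4.ok = true  [S.idx == false]
9. n5.fin = true  [D.depth == true]
10. n6.key = 19  [19]
11. n7.cnt = true  [terminal]
12. n8.key = false  [terminal]
13. n6.pre = true  [h.cnt == true]
14. n5.idx = false  [false]
15. n9.lim = true  [D.lim > -8]
16. n9.off = true  [S.idx == false]
17. n10.depth = true  [true]
18. n10.lim = 14  [14]
19. n10.ok = true  [C.lim == true]
20. n11.hot = 12  [terminal]
21. n12.hot = -7  [terminal]
22. n10.key = "ny"  ["ny"]
23. n9.env = 23  [23]
24. n9.wid = true  [C.lim == true]
25. n13.acc = true  [terminal]
26. n4.key = "wx"  ["wx"]
27. n1.cnt = 9  [A.lim + 15]
28. n1.fin = 20  [len(D.key) + 18]
29. n14.fin = true  [A.cnt > 8]
30. n15.lim = true  [S.fin == true]
31. n15.off = false  [S.fin == false]
32. n16.key = 3  [3]
33. n17.fin = false  [B.key > 3]
34. n18.key = true  [terminal]
35. n19.key = false  [terminal]
36. n20.depth = "xn"  [terminal]
37. n17.idx = false  [false]
38. n21.depth = "yn"  [terminal]
39. n16.pre = false  [B.key > 3]
40. n22.hot = 29  [terminal]
41. n23.key = true  [terminal]
42. n15.env = 30  [g.hot * -1 + 59]
43. n15.wid = false  [g.hot > 29]
44. n14.idx = true  [C.env > 29]
45. n0.idx = false  [A.fin == A.cnt]

false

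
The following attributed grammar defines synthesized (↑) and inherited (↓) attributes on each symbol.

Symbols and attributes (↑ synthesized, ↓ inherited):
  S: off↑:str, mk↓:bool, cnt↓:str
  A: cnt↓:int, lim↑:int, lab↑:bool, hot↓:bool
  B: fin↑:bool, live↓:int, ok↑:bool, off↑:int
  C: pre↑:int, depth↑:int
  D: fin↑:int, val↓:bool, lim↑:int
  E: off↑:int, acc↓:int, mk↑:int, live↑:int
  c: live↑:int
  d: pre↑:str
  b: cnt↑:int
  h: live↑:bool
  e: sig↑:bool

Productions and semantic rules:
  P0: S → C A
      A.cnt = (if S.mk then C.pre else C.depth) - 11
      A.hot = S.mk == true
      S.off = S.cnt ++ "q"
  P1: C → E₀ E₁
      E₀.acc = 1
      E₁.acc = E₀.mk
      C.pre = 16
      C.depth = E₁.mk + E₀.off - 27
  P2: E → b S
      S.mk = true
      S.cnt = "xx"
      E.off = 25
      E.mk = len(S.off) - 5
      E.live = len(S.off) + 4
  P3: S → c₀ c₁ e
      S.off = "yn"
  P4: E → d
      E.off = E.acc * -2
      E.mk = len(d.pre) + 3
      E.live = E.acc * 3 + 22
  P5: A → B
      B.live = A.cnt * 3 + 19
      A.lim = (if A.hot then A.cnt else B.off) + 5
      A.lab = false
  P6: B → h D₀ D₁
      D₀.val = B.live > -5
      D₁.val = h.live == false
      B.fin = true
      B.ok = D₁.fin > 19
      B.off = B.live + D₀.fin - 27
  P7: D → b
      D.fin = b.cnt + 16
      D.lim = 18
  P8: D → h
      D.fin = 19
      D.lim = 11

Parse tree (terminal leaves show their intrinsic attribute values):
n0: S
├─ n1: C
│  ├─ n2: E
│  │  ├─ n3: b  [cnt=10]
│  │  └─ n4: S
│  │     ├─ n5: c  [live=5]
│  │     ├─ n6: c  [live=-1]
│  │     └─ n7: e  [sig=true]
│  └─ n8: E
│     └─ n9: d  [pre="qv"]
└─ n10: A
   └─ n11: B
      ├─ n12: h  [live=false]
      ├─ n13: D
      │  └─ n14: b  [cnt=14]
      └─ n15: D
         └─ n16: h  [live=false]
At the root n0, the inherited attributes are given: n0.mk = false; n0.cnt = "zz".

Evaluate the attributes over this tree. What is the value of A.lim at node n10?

3

1. n0.mk = false  [given at root]
2. n0.cnt = "zz"  [given at root]
3. n2.acc = 1  [1]
4. n3.cnt = 10  [terminal]
5. n4.mk = true  [true]
6. n4.cnt = "xx"  ["xx"]
7. n5.live = 5  [terminal]
8. n6.live = -1  [terminal]
9. n7.sig = true  [terminal]
10. n4.off = "yn"  ["yn"]
11. n2.off = 25  [25]
12. n2.mk = -3  [len(S.off) - 5]
13. n2.live = 6  [len(S.off) + 4]
14. n8.acc = -3  [E₀.mk]
15. n9.pre = "qv"  [terminal]
16. n8.off = 6  [E.acc * -2]
17. n8.mk = 5  [len(d.pre) + 3]
18. n8.live = 13  [E.acc * 3 + 22]
19. n1.pre = 16  [16]
20. n1.depth = 3  [E₁.mk + E₀.off - 27]
21. n10.cnt = -8  [(if S.mk then C.pre else C.depth) - 11]
22. n10.hot = false  [S.mk == true]
23. n11.live = -5  [A.cnt * 3 + 19]
24. n12.live = false  [terminal]
25. n13.val = false  [B.live > -5]
26. n14.cnt = 14  [terminal]
27. n13.fin = 30  [b.cnt + 16]
28. n13.lim = 18  [18]
29. n15.val = true  [h.live == false]
30. n16.live = false  [terminal]
31. n15.fin = 19  [19]
32. n15.lim = 11  [11]
33. n11.fin = true  [true]
34. n11.ok = false  [D₁.fin > 19]
35. n11.off = -2  [B.live + D₀.fin - 27]
36. n10.lim = 3  [(if A.hot then A.cnt else B.off) + 5]
37. n10.lab = false  [false]
38. n0.off = "zzq"  [S.cnt ++ "q"]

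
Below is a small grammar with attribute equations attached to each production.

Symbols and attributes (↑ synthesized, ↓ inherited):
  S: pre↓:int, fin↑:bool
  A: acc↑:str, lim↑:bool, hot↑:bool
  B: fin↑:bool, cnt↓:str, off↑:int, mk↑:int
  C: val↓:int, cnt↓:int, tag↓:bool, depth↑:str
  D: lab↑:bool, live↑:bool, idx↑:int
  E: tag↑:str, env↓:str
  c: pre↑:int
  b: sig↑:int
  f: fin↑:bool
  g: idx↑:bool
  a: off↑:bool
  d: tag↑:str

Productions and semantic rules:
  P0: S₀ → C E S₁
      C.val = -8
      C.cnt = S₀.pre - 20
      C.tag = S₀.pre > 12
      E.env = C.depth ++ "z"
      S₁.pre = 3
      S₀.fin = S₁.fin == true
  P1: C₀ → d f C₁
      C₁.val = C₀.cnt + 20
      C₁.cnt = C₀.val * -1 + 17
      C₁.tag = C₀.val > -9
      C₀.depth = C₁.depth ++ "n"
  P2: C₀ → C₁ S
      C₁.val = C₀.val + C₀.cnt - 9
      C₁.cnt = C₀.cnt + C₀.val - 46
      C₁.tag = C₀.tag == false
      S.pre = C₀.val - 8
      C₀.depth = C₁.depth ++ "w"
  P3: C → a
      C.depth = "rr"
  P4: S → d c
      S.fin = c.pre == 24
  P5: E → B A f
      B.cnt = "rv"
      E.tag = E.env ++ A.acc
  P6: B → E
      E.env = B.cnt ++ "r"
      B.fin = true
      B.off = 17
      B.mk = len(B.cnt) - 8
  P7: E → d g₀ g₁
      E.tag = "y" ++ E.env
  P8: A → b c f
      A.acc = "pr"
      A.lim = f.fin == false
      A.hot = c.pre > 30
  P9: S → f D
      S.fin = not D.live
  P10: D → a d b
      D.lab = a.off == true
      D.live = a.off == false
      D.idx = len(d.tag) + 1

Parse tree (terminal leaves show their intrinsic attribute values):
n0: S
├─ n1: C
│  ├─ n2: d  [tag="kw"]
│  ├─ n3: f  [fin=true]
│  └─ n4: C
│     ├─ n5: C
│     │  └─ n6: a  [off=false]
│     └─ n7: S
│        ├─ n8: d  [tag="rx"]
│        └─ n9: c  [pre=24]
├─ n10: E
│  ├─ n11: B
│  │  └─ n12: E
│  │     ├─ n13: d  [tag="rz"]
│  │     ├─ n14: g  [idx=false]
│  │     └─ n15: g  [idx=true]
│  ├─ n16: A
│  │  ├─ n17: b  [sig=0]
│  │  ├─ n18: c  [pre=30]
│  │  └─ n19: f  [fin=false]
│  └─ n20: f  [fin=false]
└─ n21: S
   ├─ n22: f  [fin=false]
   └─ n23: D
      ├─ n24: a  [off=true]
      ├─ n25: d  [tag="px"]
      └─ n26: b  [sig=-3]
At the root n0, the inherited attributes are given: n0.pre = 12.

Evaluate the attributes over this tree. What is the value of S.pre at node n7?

4

1. n0.pre = 12  [given at root]
2. n1.val = -8  [-8]
3. n1.cnt = -8  [S₀.pre - 20]
4. n1.tag = false  [S₀.pre > 12]
5. n2.tag = "kw"  [terminal]
6. n3.fin = true  [terminal]
7. n4.val = 12  [C₀.cnt + 20]
8. n4.cnt = 25  [C₀.val * -1 + 17]
9. n4.tag = true  [C₀.val > -9]
10. n5.val = 28  [C₀.val + C₀.cnt - 9]
11. n5.cnt = -9  [C₀.cnt + C₀.val - 46]
12. n5.tag = false  [C₀.tag == false]
13. n6.off = false  [terminal]
14. n5.depth = "rr"  ["rr"]
15. n7.pre = 4  [C₀.val - 8]
16. n8.tag = "rx"  [terminal]
17. n9.pre = 24  [terminal]
18. n7.fin = true  [c.pre == 24]
19. n4.depth = "rrw"  [C₁.depth ++ "w"]
20. n1.depth = "rrwn"  [C₁.depth ++ "n"]
21. n10.env = "rrwnz"  [C.depth ++ "z"]
22. n11.cnt = "rv"  ["rv"]
23. n12.env = "rvr"  [B.cnt ++ "r"]
24. n13.tag = "rz"  [terminal]
25. n14.idx = false  [terminal]
26. n15.idx = true  [terminal]
27. n12.tag = "yrvr"  ["y" ++ E.env]
28. n11.fin = true  [true]
29. n11.off = 17  [17]
30. n11.mk = -6  [len(B.cnt) - 8]
31. n17.sig = 0  [terminal]
32. n18.pre = 30  [terminal]
33. n19.fin = false  [terminal]
34. n16.acc = "pr"  ["pr"]
35. n16.lim = true  [f.fin == false]
36. n16.hot = false  [c.pre > 30]
37. n20.fin = false  [terminal]
38. n10.tag = "rrwnzpr"  [E.env ++ A.acc]
39. n21.pre = 3  [3]
40. n22.fin = false  [terminal]
41. n24.off = true  [terminal]
42. n25.tag = "px"  [terminal]
43. n26.sig = -3  [terminal]
44. n23.lab = true  [a.off == true]
45. n23.live = false  [a.off == false]
46. n23.idx = 3  [len(d.tag) + 1]
47. n21.fin = true  [not D.live]
48. n0.fin = true  [S₁.fin == true]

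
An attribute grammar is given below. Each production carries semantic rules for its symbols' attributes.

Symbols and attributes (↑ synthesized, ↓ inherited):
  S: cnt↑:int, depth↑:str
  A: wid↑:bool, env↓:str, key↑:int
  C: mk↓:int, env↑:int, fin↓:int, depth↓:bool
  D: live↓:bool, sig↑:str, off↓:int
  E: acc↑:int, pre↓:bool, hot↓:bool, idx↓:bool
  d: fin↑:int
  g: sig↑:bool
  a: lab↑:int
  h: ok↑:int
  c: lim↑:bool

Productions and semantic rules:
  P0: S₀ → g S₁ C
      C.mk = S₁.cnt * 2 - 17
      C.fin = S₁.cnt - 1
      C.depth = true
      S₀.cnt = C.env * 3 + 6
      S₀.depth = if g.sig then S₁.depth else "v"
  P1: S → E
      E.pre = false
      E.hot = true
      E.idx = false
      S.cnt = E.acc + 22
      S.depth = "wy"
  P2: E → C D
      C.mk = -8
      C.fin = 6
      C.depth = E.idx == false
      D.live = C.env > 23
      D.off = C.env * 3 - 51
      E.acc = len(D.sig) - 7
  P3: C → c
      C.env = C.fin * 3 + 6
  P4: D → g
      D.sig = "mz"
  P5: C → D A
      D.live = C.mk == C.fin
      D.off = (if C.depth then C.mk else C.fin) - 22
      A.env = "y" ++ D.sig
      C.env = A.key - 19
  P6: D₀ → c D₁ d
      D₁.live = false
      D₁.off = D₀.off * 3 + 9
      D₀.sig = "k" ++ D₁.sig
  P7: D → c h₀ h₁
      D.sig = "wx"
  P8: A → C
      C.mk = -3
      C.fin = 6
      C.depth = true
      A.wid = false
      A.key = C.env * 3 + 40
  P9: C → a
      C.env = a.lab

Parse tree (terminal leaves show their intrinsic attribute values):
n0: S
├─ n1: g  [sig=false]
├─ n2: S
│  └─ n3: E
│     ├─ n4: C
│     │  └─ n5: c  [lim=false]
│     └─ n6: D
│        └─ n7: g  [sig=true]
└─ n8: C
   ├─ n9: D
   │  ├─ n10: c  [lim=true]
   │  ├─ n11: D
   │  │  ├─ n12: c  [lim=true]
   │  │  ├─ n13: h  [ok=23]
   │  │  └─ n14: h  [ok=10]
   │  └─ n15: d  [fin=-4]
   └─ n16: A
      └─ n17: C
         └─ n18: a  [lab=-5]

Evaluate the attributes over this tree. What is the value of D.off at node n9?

-5

1. n1.sig = false  [terminal]
2. n3.pre = false  [false]
3. n3.hot = true  [true]
4. n3.idx = false  [false]
5. n4.mk = -8  [-8]
6. n4.fin = 6  [6]
7. n4.depth = true  [E.idx == false]
8. n5.lim = false  [terminal]
9. n4.env = 24  [C.fin * 3 + 6]
10. n6.live = true  [C.env > 23]
11. n6.off = 21  [C.env * 3 - 51]
12. n7.sig = true  [terminal]
13. n6.sig = "mz"  ["mz"]
14. n3.acc = -5  [len(D.sig) - 7]
15. n2.cnt = 17  [E.acc + 22]
16. n2.depth = "wy"  ["wy"]
17. n8.mk = 17  [S₁.cnt * 2 - 17]
18. n8.fin = 16  [S₁.cnt - 1]
19. n8.depth = true  [true]
20. n9.live = false  [C.mk == C.fin]
21. n9.off = -5  [(if C.depth then C.mk else C.fin) - 22]
22. n10.lim = true  [terminal]
23. n11.live = false  [false]
24. n11.off = -6  [D₀.off * 3 + 9]
25. n12.lim = true  [terminal]
26. n13.ok = 23  [terminal]
27. n14.ok = 10  [terminal]
28. n11.sig = "wx"  ["wx"]
29. n15.fin = -4  [terminal]
30. n9.sig = "kwx"  ["k" ++ D₁.sig]
31. n16.env = "ykwx"  ["y" ++ D.sig]
32. n17.mk = -3  [-3]
33. n17.fin = 6  [6]
34. n17.depth = true  [true]
35. n18.lab = -5  [terminal]
36. n17.env = -5  [a.lab]
37. n16.wid = false  [false]
38. n16.key = 25  [C.env * 3 + 40]
39. n8.env = 6  [A.key - 19]
40. n0.cnt = 24  [C.env * 3 + 6]
41. n0.depth = "v"  [if g.sig then S₁.depth else "v"]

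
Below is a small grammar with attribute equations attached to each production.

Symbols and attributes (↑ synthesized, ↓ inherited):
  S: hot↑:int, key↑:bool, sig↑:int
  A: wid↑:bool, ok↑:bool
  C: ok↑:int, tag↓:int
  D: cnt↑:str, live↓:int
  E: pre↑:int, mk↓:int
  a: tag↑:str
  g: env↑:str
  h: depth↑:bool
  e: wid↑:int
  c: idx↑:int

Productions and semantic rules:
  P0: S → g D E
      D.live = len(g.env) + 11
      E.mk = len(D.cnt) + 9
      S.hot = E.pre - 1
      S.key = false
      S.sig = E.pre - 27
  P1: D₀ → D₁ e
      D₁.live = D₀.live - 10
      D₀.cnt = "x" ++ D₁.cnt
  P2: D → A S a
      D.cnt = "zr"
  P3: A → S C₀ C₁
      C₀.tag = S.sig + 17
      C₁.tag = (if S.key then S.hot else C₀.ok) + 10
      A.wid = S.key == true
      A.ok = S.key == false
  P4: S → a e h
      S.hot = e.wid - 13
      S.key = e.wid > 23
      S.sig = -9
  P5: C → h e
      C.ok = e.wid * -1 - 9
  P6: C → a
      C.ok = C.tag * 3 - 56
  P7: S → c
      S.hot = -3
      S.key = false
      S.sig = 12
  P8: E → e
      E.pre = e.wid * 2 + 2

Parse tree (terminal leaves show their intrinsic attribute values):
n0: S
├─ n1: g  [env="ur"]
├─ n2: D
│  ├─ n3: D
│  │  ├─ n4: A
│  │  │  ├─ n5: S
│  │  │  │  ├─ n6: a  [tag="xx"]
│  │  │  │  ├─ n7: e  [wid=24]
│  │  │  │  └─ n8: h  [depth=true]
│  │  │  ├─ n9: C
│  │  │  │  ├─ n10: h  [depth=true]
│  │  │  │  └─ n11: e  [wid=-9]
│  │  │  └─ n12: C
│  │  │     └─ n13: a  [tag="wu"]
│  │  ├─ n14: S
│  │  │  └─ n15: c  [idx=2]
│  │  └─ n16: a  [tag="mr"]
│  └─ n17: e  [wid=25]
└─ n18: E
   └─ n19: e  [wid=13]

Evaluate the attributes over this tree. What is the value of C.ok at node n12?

7

1. n1.env = "ur"  [terminal]
2. n2.live = 13  [len(g.env) + 11]
3. n3.live = 3  [D₀.live - 10]
4. n6.tag = "xx"  [terminal]
5. n7.wid = 24  [terminal]
6. n8.depth = true  [terminal]
7. n5.hot = 11  [e.wid - 13]
8. n5.key = true  [e.wid > 23]
9. n5.sig = -9  [-9]
10. n9.tag = 8  [S.sig + 17]
11. n10.depth = true  [terminal]
12. n11.wid = -9  [terminal]
13. n9.ok = 0  [e.wid * -1 - 9]
14. n12.tag = 21  [(if S.key then S.hot else C₀.ok) + 10]
15. n13.tag = "wu"  [terminal]
16. n12.ok = 7  [C.tag * 3 - 56]
17. n4.wid = true  [S.key == true]
18. n4.ok = false  [S.key == false]
19. n15.idx = 2  [terminal]
20. n14.hot = -3  [-3]
21. n14.key = false  [false]
22. n14.sig = 12  [12]
23. n16.tag = "mr"  [terminal]
24. n3.cnt = "zr"  ["zr"]
25. n17.wid = 25  [terminal]
26. n2.cnt = "xzr"  ["x" ++ D₁.cnt]
27. n18.mk = 12  [len(D.cnt) + 9]
28. n19.wid = 13  [terminal]
29. n18.pre = 28  [e.wid * 2 + 2]
30. n0.hot = 27  [E.pre - 1]
31. n0.key = false  [false]
32. n0.sig = 1  [E.pre - 27]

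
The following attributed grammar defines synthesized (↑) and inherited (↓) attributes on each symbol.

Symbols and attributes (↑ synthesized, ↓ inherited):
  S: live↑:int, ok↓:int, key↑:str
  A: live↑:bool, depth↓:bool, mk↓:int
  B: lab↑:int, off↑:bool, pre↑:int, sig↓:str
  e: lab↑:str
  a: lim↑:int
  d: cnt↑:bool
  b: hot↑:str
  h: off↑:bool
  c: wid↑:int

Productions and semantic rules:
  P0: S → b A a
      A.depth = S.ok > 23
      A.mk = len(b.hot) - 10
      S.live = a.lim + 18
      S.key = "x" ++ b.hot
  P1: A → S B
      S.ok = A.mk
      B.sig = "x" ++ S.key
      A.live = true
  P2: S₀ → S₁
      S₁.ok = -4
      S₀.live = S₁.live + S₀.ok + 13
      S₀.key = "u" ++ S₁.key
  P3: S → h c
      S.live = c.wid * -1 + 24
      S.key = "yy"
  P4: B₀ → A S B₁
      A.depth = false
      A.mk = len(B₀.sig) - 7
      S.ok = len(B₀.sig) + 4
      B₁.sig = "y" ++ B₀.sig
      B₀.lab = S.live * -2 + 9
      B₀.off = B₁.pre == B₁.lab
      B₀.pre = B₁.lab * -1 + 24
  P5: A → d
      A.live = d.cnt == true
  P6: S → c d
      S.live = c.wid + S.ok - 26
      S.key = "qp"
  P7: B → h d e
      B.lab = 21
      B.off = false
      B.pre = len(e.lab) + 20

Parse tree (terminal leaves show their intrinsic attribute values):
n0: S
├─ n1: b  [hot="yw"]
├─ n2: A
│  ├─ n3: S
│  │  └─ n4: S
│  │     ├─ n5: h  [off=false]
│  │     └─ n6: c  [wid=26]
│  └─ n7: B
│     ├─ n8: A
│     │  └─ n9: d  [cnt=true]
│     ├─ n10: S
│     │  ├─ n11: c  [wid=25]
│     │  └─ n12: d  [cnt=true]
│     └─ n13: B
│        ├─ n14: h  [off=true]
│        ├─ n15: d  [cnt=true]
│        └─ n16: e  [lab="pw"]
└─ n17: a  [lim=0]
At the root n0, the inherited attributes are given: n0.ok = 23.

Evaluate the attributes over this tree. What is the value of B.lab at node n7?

1. n0.ok = 23  [given at root]
2. n1.hot = "yw"  [terminal]
3. n2.depth = false  [S.ok > 23]
4. n2.mk = -8  [len(b.hot) - 10]
5. n3.ok = -8  [A.mk]
6. n4.ok = -4  [-4]
7. n5.off = false  [terminal]
8. n6.wid = 26  [terminal]
9. n4.live = -2  [c.wid * -1 + 24]
10. n4.key = "yy"  ["yy"]
11. n3.live = 3  [S₁.live + S₀.ok + 13]
12. n3.key = "uyy"  ["u" ++ S₁.key]
13. n7.sig = "xuyy"  ["x" ++ S.key]
14. n8.depth = false  [false]
15. n8.mk = -3  [len(B₀.sig) - 7]
16. n9.cnt = true  [terminal]
17. n8.live = true  [d.cnt == true]
18. n10.ok = 8  [len(B₀.sig) + 4]
19. n11.wid = 25  [terminal]
20. n12.cnt = true  [terminal]
21. n10.live = 7  [c.wid + S.ok - 26]
22. n10.key = "qp"  ["qp"]
23. n13.sig = "yxuyy"  ["y" ++ B₀.sig]
24. n14.off = true  [terminal]
25. n15.cnt = true  [terminal]
26. n16.lab = "pw"  [terminal]
27. n13.lab = 21  [21]
28. n13.off = false  [false]
29. n13.pre = 22  [len(e.lab) + 20]
30. n7.lab = -5  [S.live * -2 + 9]
31. n7.off = false  [B₁.pre == B₁.lab]
32. n7.pre = 3  [B₁.lab * -1 + 24]
33. n2.live = true  [true]
34. n17.lim = 0  [terminal]
35. n0.live = 18  [a.lim + 18]
36. n0.key = "xyw"  ["x" ++ b.hot]

-5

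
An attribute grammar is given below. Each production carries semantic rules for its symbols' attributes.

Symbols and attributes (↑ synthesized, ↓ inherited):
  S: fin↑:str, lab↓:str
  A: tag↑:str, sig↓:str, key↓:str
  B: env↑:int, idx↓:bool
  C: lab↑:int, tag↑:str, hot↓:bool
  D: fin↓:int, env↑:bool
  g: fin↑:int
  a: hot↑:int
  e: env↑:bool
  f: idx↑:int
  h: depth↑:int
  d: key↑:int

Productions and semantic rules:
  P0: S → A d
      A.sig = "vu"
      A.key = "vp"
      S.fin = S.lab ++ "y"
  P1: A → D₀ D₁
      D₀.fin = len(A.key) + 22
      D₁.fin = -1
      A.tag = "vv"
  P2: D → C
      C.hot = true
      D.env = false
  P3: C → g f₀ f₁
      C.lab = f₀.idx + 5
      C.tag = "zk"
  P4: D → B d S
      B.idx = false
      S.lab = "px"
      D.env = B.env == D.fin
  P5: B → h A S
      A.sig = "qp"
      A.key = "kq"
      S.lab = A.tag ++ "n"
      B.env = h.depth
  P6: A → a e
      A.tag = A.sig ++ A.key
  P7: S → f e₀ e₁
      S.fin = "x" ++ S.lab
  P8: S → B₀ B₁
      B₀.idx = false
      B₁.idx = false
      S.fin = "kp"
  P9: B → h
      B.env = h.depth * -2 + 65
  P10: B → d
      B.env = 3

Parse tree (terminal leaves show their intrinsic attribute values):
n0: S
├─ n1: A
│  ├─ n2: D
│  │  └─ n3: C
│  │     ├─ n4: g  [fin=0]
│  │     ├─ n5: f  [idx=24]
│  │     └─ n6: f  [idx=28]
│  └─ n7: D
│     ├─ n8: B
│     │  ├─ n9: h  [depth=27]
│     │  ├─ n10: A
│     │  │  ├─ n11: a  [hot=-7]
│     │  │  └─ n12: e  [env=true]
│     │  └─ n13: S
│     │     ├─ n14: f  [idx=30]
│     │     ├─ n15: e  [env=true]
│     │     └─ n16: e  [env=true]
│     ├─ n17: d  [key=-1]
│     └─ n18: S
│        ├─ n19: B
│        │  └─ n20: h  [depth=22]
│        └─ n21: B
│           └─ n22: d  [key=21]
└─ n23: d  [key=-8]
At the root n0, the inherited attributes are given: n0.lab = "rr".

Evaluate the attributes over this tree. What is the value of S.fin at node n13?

"xqpkqn"

1. n0.lab = "rr"  [given at root]
2. n1.sig = "vu"  ["vu"]
3. n1.key = "vp"  ["vp"]
4. n2.fin = 24  [len(A.key) + 22]
5. n3.hot = true  [true]
6. n4.fin = 0  [terminal]
7. n5.idx = 24  [terminal]
8. n6.idx = 28  [terminal]
9. n3.lab = 29  [f₀.idx + 5]
10. n3.tag = "zk"  ["zk"]
11. n2.env = false  [false]
12. n7.fin = -1  [-1]
13. n8.idx = false  [false]
14. n9.depth = 27  [terminal]
15. n10.sig = "qp"  ["qp"]
16. n10.key = "kq"  ["kq"]
17. n11.hot = -7  [terminal]
18. n12.env = true  [terminal]
19. n10.tag = "qpkq"  [A.sig ++ A.key]
20. n13.lab = "qpkqn"  [A.tag ++ "n"]
21. n14.idx = 30  [terminal]
22. n15.env = true  [terminal]
23. n16.env = true  [terminal]
24. n13.fin = "xqpkqn"  ["x" ++ S.lab]
25. n8.env = 27  [h.depth]
26. n17.key = -1  [terminal]
27. n18.lab = "px"  ["px"]
28. n19.idx = false  [false]
29. n20.depth = 22  [terminal]
30. n19.env = 21  [h.depth * -2 + 65]
31. n21.idx = false  [false]
32. n22.key = 21  [terminal]
33. n21.env = 3  [3]
34. n18.fin = "kp"  ["kp"]
35. n7.env = false  [B.env == D.fin]
36. n1.tag = "vv"  ["vv"]
37. n23.key = -8  [terminal]
38. n0.fin = "rry"  [S.lab ++ "y"]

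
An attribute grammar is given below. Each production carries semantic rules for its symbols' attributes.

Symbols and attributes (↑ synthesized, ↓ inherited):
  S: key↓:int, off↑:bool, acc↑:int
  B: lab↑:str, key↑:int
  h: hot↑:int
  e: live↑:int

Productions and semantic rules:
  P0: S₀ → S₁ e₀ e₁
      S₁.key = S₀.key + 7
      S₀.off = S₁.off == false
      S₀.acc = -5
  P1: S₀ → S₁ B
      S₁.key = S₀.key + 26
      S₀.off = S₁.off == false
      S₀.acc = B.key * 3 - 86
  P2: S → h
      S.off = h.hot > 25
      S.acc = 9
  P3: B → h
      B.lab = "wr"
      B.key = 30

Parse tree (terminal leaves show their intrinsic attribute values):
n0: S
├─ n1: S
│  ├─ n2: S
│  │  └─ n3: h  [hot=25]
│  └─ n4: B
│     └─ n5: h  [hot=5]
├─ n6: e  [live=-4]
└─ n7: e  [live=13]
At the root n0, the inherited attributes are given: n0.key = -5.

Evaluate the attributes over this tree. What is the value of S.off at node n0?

1. n0.key = -5  [given at root]
2. n1.key = 2  [S₀.key + 7]
3. n2.key = 28  [S₀.key + 26]
4. n3.hot = 25  [terminal]
5. n2.off = false  [h.hot > 25]
6. n2.acc = 9  [9]
7. n5.hot = 5  [terminal]
8. n4.lab = "wr"  ["wr"]
9. n4.key = 30  [30]
10. n1.off = true  [S₁.off == false]
11. n1.acc = 4  [B.key * 3 - 86]
12. n6.live = -4  [terminal]
13. n7.live = 13  [terminal]
14. n0.off = false  [S₁.off == false]
15. n0.acc = -5  [-5]

false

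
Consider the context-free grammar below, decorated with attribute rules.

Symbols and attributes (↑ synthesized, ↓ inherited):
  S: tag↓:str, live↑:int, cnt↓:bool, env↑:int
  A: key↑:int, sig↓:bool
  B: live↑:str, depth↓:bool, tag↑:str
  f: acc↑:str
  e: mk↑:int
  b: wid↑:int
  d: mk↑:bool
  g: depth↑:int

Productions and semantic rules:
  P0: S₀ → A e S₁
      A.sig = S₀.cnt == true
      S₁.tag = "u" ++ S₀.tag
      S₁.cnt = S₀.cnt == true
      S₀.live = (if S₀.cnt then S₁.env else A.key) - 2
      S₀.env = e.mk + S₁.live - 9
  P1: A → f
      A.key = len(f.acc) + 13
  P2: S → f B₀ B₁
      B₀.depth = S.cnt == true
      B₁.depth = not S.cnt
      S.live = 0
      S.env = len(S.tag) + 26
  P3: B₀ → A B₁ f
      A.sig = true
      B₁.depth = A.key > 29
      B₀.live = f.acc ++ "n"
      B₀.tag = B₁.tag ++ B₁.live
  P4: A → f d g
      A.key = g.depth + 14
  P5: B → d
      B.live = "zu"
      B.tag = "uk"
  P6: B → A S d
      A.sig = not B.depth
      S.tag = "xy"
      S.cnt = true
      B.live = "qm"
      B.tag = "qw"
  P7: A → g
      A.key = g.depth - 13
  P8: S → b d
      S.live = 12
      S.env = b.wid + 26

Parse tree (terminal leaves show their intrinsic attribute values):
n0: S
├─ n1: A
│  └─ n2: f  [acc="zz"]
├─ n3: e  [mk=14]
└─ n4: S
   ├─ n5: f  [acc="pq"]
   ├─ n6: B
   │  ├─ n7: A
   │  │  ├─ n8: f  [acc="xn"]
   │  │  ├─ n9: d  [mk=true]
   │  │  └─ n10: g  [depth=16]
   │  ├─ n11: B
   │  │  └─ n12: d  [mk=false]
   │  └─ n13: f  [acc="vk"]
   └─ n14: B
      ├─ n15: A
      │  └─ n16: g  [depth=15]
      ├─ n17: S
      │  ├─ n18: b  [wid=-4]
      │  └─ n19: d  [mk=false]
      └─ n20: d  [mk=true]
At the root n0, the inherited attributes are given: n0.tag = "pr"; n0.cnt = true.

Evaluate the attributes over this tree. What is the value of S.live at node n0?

1. n0.tag = "pr"  [given at root]
2. n0.cnt = true  [given at root]
3. n1.sig = true  [S₀.cnt == true]
4. n2.acc = "zz"  [terminal]
5. n1.key = 15  [len(f.acc) + 13]
6. n3.mk = 14  [terminal]
7. n4.tag = "upr"  ["u" ++ S₀.tag]
8. n4.cnt = true  [S₀.cnt == true]
9. n5.acc = "pq"  [terminal]
10. n6.depth = true  [S.cnt == true]
11. n7.sig = true  [true]
12. n8.acc = "xn"  [terminal]
13. n9.mk = true  [terminal]
14. n10.depth = 16  [terminal]
15. n7.key = 30  [g.depth + 14]
16. n11.depth = true  [A.key > 29]
17. n12.mk = false  [terminal]
18. n11.live = "zu"  ["zu"]
19. n11.tag = "uk"  ["uk"]
20. n13.acc = "vk"  [terminal]
21. n6.live = "vkn"  [f.acc ++ "n"]
22. n6.tag = "ukzu"  [B₁.tag ++ B₁.live]
23. n14.depth = false  [not S.cnt]
24. n15.sig = true  [not B.depth]
25. n16.depth = 15  [terminal]
26. n15.key = 2  [g.depth - 13]
27. n17.tag = "xy"  ["xy"]
28. n17.cnt = true  [true]
29. n18.wid = -4  [terminal]
30. n19.mk = false  [terminal]
31. n17.live = 12  [12]
32. n17.env = 22  [b.wid + 26]
33. n20.mk = true  [terminal]
34. n14.live = "qm"  ["qm"]
35. n14.tag = "qw"  ["qw"]
36. n4.live = 0  [0]
37. n4.env = 29  [len(S.tag) + 26]
38. n0.live = 27  [(if S₀.cnt then S₁.env else A.key) - 2]
39. n0.env = 5  [e.mk + S₁.live - 9]

27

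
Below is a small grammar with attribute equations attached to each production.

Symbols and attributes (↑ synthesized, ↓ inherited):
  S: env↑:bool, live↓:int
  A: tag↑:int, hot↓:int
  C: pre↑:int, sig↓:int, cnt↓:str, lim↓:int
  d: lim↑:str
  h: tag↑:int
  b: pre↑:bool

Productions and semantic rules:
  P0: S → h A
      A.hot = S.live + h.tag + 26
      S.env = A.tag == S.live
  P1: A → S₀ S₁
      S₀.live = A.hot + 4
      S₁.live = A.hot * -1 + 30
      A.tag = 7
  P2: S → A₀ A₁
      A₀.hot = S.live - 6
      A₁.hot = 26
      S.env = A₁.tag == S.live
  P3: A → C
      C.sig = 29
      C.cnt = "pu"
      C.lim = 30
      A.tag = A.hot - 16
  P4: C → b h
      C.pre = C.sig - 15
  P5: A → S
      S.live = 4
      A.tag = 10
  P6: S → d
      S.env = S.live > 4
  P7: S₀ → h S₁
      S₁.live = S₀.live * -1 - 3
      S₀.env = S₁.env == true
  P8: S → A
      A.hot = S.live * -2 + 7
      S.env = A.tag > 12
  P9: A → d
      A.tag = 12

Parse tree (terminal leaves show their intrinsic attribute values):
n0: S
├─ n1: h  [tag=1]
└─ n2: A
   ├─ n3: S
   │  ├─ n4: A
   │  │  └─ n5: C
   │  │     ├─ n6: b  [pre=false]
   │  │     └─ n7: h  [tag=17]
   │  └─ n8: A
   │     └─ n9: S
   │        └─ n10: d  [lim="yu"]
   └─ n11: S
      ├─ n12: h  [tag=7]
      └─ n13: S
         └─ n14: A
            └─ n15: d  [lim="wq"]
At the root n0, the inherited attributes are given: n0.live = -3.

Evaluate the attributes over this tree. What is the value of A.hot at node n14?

1. n0.live = -3  [given at root]
2. n1.tag = 1  [terminal]
3. n2.hot = 24  [S.live + h.tag + 26]
4. n3.live = 28  [A.hot + 4]
5. n4.hot = 22  [S.live - 6]
6. n5.sig = 29  [29]
7. n5.cnt = "pu"  ["pu"]
8. n5.lim = 30  [30]
9. n6.pre = false  [terminal]
10. n7.tag = 17  [terminal]
11. n5.pre = 14  [C.sig - 15]
12. n4.tag = 6  [A.hot - 16]
13. n8.hot = 26  [26]
14. n9.live = 4  [4]
15. n10.lim = "yu"  [terminal]
16. n9.env = false  [S.live > 4]
17. n8.tag = 10  [10]
18. n3.env = false  [A₁.tag == S.live]
19. n11.live = 6  [A.hot * -1 + 30]
20. n12.tag = 7  [terminal]
21. n13.live = -9  [S₀.live * -1 - 3]
22. n14.hot = 25  [S.live * -2 + 7]
23. n15.lim = "wq"  [terminal]
24. n14.tag = 12  [12]
25. n13.env = false  [A.tag > 12]
26. n11.env = false  [S₁.env == true]
27. n2.tag = 7  [7]
28. n0.env = false  [A.tag == S.live]

25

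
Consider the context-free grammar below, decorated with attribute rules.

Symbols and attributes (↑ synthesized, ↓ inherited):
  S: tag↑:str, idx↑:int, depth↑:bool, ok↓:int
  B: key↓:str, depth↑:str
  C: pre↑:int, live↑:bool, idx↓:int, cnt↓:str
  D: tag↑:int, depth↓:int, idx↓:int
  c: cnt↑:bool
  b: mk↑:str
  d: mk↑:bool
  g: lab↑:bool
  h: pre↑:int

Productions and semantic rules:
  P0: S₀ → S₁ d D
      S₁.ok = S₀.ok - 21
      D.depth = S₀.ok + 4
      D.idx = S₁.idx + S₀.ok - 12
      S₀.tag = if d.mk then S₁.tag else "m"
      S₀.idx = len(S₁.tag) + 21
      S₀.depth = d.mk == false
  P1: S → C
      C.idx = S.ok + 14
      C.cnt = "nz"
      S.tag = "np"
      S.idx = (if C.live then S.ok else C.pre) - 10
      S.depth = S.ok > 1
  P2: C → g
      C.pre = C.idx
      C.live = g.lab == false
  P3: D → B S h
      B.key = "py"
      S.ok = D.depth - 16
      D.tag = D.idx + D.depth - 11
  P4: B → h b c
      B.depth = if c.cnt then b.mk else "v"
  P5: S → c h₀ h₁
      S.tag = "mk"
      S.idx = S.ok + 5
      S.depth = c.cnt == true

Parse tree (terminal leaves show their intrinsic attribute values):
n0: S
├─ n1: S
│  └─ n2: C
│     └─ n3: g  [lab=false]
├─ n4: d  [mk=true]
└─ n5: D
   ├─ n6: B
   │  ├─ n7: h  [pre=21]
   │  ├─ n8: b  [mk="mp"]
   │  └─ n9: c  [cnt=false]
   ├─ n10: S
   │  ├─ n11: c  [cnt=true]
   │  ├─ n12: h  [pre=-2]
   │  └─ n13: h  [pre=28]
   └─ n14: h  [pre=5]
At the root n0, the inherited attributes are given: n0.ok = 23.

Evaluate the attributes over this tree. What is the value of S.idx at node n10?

16

1. n0.ok = 23  [given at root]
2. n1.ok = 2  [S₀.ok - 21]
3. n2.idx = 16  [S.ok + 14]
4. n2.cnt = "nz"  ["nz"]
5. n3.lab = false  [terminal]
6. n2.pre = 16  [C.idx]
7. n2.live = true  [g.lab == false]
8. n1.tag = "np"  ["np"]
9. n1.idx = -8  [(if C.live then S.ok else C.pre) - 10]
10. n1.depth = true  [S.ok > 1]
11. n4.mk = true  [terminal]
12. n5.depth = 27  [S₀.ok + 4]
13. n5.idx = 3  [S₁.idx + S₀.ok - 12]
14. n6.key = "py"  ["py"]
15. n7.pre = 21  [terminal]
16. n8.mk = "mp"  [terminal]
17. n9.cnt = false  [terminal]
18. n6.depth = "v"  [if c.cnt then b.mk else "v"]
19. n10.ok = 11  [D.depth - 16]
20. n11.cnt = true  [terminal]
21. n12.pre = -2  [terminal]
22. n13.pre = 28  [terminal]
23. n10.tag = "mk"  ["mk"]
24. n10.idx = 16  [S.ok + 5]
25. n10.depth = true  [c.cnt == true]
26. n14.pre = 5  [terminal]
27. n5.tag = 19  [D.idx + D.depth - 11]
28. n0.tag = "np"  [if d.mk then S₁.tag else "m"]
29. n0.idx = 23  [len(S₁.tag) + 21]
30. n0.depth = false  [d.mk == false]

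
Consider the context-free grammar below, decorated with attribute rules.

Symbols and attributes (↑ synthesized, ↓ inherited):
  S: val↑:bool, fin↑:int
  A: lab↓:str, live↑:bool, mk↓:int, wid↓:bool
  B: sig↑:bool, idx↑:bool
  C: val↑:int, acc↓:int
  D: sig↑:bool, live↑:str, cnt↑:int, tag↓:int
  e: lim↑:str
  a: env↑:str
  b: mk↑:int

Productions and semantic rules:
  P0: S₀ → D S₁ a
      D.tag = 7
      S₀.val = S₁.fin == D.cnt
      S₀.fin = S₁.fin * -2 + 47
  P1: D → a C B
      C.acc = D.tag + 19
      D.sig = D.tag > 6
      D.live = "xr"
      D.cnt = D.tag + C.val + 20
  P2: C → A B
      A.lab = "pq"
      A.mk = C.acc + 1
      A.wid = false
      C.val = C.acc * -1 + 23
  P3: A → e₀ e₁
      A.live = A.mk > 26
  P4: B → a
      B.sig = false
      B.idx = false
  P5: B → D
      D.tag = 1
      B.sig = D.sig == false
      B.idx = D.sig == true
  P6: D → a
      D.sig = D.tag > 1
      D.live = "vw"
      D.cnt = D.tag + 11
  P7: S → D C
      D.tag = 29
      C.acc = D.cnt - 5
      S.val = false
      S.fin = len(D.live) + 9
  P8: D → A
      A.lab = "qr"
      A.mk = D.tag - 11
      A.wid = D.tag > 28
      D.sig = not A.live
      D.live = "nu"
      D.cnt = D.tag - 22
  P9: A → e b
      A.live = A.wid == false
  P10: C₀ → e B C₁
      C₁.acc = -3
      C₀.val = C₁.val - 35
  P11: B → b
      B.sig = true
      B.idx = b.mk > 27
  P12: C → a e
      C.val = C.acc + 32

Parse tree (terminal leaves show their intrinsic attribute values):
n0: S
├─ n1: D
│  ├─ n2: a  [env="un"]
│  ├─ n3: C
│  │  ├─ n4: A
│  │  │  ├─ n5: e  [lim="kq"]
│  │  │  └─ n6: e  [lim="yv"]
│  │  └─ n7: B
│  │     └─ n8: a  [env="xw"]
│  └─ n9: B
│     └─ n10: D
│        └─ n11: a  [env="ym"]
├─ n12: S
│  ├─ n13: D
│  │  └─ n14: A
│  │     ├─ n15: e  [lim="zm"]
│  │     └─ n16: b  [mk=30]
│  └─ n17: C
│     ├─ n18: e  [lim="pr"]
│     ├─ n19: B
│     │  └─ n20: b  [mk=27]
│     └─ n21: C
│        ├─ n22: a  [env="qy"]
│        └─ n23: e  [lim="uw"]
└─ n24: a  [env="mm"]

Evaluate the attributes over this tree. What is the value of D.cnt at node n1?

1. n1.tag = 7  [7]
2. n2.env = "un"  [terminal]
3. n3.acc = 26  [D.tag + 19]
4. n4.lab = "pq"  ["pq"]
5. n4.mk = 27  [C.acc + 1]
6. n4.wid = false  [false]
7. n5.lim = "kq"  [terminal]
8. n6.lim = "yv"  [terminal]
9. n4.live = true  [A.mk > 26]
10. n8.env = "xw"  [terminal]
11. n7.sig = false  [false]
12. n7.idx = false  [false]
13. n3.val = -3  [C.acc * -1 + 23]
14. n10.tag = 1  [1]
15. n11.env = "ym"  [terminal]
16. n10.sig = false  [D.tag > 1]
17. n10.live = "vw"  ["vw"]
18. n10.cnt = 12  [D.tag + 11]
19. n9.sig = true  [D.sig == false]
20. n9.idx = false  [D.sig == true]
21. n1.sig = true  [D.tag > 6]
22. n1.live = "xr"  ["xr"]
23. n1.cnt = 24  [D.tag + C.val + 20]
24. n13.tag = 29  [29]
25. n14.lab = "qr"  ["qr"]
26. n14.mk = 18  [D.tag - 11]
27. n14.wid = true  [D.tag > 28]
28. n15.lim = "zm"  [terminal]
29. n16.mk = 30  [terminal]
30. n14.live = false  [A.wid == false]
31. n13.sig = true  [not A.live]
32. n13.live = "nu"  ["nu"]
33. n13.cnt = 7  [D.tag - 22]
34. n17.acc = 2  [D.cnt - 5]
35. n18.lim = "pr"  [terminal]
36. n20.mk = 27  [terminal]
37. n19.sig = true  [true]
38. n19.idx = false  [b.mk > 27]
39. n21.acc = -3  [-3]
40. n22.env = "qy"  [terminal]
41. n23.lim = "uw"  [terminal]
42. n21.val = 29  [C.acc + 32]
43. n17.val = -6  [C₁.val - 35]
44. n12.val = false  [false]
45. n12.fin = 11  [len(D.live) + 9]
46. n24.env = "mm"  [terminal]
47. n0.val = false  [S₁.fin == D.cnt]
48. n0.fin = 25  [S₁.fin * -2 + 47]

24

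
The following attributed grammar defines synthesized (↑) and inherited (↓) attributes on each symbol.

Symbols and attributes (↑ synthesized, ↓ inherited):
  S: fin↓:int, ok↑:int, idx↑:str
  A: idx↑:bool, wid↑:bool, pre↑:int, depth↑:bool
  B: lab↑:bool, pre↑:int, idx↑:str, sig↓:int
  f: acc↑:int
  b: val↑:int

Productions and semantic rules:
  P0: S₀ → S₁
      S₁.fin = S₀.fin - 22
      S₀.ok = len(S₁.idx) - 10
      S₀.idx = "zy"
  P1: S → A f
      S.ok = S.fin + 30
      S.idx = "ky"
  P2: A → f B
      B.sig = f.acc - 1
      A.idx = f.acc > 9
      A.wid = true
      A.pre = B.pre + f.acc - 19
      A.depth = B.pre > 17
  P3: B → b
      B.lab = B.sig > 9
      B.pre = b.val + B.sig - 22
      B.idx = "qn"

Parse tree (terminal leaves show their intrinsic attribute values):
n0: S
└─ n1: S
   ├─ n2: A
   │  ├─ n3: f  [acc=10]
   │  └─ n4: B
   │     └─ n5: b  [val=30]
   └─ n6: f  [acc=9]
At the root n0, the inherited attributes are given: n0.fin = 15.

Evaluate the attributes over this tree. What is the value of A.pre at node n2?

8

1. n0.fin = 15  [given at root]
2. n1.fin = -7  [S₀.fin - 22]
3. n3.acc = 10  [terminal]
4. n4.sig = 9  [f.acc - 1]
5. n5.val = 30  [terminal]
6. n4.lab = false  [B.sig > 9]
7. n4.pre = 17  [b.val + B.sig - 22]
8. n4.idx = "qn"  ["qn"]
9. n2.idx = true  [f.acc > 9]
10. n2.wid = true  [true]
11. n2.pre = 8  [B.pre + f.acc - 19]
12. n2.depth = false  [B.pre > 17]
13. n6.acc = 9  [terminal]
14. n1.ok = 23  [S.fin + 30]
15. n1.idx = "ky"  ["ky"]
16. n0.ok = -8  [len(S₁.idx) - 10]
17. n0.idx = "zy"  ["zy"]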